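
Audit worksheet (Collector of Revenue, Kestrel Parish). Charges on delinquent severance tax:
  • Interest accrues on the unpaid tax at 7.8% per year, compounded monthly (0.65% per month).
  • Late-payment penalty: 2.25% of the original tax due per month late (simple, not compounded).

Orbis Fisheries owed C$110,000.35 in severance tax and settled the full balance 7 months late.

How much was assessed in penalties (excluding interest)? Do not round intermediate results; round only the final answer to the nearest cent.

C$17,325.06

Late-payment penalty = 2.25% × C$110,000.35 × 7 mo = C$17,325.06…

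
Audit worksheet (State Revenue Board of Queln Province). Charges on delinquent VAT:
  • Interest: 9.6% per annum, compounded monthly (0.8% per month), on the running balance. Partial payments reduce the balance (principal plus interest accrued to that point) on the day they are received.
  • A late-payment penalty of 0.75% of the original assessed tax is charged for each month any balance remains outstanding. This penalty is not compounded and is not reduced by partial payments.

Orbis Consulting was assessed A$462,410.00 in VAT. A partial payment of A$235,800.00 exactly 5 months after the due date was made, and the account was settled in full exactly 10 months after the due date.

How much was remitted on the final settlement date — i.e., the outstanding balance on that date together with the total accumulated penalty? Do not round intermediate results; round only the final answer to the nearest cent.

A$290,059.98

Balance at month 5: A$462,410.0000 × (1 + 0.008)^5 = A$481,204.7194…
After A$235,800.00 payment: A$481,204.7194… − A$235,800.00 = A$245,404.7194…
Balance at month 10: A$245,404.7194… × (1 + 0.008)^5 = A$255,379.2287…
Penalty: 10 × 0.75% × A$462,410.00 = A$34,680.75
Final settlement = outstanding balance + penalty = A$255,379.2287… + A$34,680.75 = A$290,059.98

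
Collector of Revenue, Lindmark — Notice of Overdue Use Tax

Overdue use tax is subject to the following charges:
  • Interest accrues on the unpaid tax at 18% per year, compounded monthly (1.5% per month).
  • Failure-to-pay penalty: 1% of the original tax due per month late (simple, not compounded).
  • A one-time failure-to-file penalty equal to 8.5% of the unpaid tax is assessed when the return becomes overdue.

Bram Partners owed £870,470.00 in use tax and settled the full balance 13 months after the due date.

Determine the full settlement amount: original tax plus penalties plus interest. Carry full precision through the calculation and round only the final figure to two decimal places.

£1,243,512.05

Failure-to-file penalty: 8.5% × £870,470.00 = £73,989.95
Failure-to-pay penalty = 1% × £870,470.00 × 13 mo = £113,161.10
Interest: £870,470.00 × ((1 + 0.015)^13 − 1) = £870,470.00 × 0.2135524… = £185,890.9960…
Total = £870,470.00 + £187,151.0500 + £185,890.9960… = £1,243,512.05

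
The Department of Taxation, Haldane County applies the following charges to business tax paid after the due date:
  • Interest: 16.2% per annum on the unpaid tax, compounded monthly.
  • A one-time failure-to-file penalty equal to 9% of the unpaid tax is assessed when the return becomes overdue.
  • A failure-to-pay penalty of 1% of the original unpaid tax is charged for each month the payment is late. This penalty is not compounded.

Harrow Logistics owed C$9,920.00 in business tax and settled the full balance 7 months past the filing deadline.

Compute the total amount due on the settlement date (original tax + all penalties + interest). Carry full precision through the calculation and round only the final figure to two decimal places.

C$12,483.47

Failure-to-file penalty: 9% × C$9,920.00 = C$892.80
Failure-to-pay penalty: 7 × 1% × C$9,920.00 = C$694.40
Interest (16.2%/yr ÷ 12 = 1.35%/month): C$9,920.00 × ((1 + 0.0135)^7 − 1) = C$976.2722…
Total = C$9,920.00 + C$1,587.2000 + C$976.2722… = C$12,483.47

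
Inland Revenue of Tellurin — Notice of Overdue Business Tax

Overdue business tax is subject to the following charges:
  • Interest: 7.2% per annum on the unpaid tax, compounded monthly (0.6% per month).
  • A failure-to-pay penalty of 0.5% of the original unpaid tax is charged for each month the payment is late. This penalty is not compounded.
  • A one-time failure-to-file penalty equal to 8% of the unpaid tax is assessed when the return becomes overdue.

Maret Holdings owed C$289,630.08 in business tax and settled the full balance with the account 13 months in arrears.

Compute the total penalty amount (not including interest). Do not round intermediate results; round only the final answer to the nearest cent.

Failure-to-file penalty: 8% × C$289,630.08 = C$23,170.41…
Failure-to-pay penalty: 13 × 0.5% × C$289,630.08 = C$18,825.96…
Total penalty = C$23,170.41… + C$18,825.96… = C$41,996.36

C$41,996.36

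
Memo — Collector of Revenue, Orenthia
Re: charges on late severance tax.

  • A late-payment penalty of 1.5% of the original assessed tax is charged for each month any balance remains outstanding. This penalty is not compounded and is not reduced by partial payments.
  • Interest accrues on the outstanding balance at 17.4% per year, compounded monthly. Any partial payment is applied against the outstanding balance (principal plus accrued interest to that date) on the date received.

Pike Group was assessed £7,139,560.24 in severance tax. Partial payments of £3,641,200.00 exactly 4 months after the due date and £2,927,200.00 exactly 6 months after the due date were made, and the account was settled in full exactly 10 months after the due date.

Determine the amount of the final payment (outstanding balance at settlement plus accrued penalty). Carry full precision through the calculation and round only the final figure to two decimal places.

Monthly rate = 17.4% ÷ 12 = 1.45%
Balance at month 4: £7,139,560.2400 × (1 + 0.0145)^4 = £7,562,748.6681…
After £3,641,200.00 payment: £7,562,748.6681… − £3,641,200.00 = £3,921,548.6681…
Balance at month 6: £3,921,548.6681… × (1 + 0.0145)^2 = £4,036,098.0851…
After £2,927,200.00 payment: £4,036,098.0851… − £2,927,200.00 = £1,108,898.0851…
Balance at month 10: £1,108,898.0851… × (1 + 0.0145)^4 = £1,174,626.6205…
Penalty: 10 × 1.5% × £7,139,560.24 = £1,070,934.04…
Final settlement = outstanding balance + penalty = £1,174,626.6205… + £1,070,934.04… = £2,245,560.66

£2,245,560.66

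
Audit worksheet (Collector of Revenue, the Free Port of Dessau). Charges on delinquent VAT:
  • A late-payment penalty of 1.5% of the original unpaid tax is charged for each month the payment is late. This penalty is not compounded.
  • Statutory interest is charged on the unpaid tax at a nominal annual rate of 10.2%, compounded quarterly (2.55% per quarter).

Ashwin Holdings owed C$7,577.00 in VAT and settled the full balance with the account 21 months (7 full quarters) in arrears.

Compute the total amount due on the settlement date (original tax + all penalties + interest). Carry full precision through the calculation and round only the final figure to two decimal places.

Late-payment penalty: 21 × 1.5% × C$7,577.00 = C$2,386.76…
Interest: C$7,577.00 × ((1 + 0.0255)^7 − 1) = C$7,577.00 × 0.1927506… = C$1,460.4715…
Total = C$7,577.00 + C$2,386.7550 + C$1,460.4715… = C$11,424.23

C$11,424.23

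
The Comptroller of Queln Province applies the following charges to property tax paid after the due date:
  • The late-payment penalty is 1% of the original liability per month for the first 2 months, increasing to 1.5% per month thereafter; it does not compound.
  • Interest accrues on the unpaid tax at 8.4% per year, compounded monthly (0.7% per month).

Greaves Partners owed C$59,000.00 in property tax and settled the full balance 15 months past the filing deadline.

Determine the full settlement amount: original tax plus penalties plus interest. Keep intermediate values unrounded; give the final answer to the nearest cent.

C$78,192.96

Penalty, months 1–2: 2 × 1% × C$59,000.00 = C$1,180.00
Penalty, months 3–15: 13 × 1.5% × C$59,000.00 = C$11,505.00
Interest: C$59,000.00 × ((1 + 0.007)^15 − 1) = C$59,000.00 × 0.1103044… = C$6,507.9592…
Total = C$59,000.00 + C$12,685.0000 + C$6,507.9592… = C$78,192.96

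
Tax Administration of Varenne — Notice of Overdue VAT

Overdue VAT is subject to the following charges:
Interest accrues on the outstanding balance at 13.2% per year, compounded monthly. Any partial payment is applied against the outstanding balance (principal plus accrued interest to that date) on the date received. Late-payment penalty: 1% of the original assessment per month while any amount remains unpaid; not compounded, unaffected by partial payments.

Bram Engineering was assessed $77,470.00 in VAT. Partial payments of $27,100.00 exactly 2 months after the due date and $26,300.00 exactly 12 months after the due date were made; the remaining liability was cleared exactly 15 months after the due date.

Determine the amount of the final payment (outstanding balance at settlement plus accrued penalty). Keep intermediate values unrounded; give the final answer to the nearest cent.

$44,486.65

Monthly rate = 13.2% ÷ 12 = 1.1%
Balance at month 2: $77,470.0000 × (1 + 0.011)^2 = $79,183.7139…
After $27,100.00 payment: $79,183.7139… − $27,100.00 = $52,083.7139…
Balance at month 12: $52,083.7139… × (1 + 0.011)^10 = $58,104.9993…
After $26,300.00 payment: $58,104.9993… − $26,300.00 = $31,804.9993…
Balance at month 15: $31,804.9993… × (1 + 0.011)^3 = $32,866.1518…
Penalty: 15 × 1% × $77,470.00 = $11,620.50
Final settlement = outstanding balance + penalty = $32,866.1518… + $11,620.50 = $44,486.65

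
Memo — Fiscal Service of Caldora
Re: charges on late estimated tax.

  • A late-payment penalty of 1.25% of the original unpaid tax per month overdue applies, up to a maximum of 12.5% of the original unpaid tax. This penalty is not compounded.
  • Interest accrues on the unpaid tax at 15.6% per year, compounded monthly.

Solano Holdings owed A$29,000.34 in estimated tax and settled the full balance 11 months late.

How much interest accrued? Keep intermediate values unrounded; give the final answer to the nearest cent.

A$4,427.40

Interest (15.6%/yr ÷ 12 = 1.3%/month): A$29,000.34 × ((1 + 0.013)^11 − 1) = A$4,427.3979…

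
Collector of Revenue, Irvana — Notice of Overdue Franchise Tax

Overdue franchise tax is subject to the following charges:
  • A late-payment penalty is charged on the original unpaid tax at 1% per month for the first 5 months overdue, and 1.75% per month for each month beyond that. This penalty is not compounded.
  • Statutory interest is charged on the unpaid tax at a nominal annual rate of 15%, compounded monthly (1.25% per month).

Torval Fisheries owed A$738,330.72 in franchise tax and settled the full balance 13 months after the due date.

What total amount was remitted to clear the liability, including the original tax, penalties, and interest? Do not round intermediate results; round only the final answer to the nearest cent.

Penalty, months 1–5: 5 × 1% × A$738,330.72 = A$36,916.54…
Penalty, months 6–13: 8 × 1.75% × A$738,330.72 = A$103,366.30…
Interest: A$738,330.72 × ((1 + 0.0125)^13 − 1) = A$738,330.72 × 0.1752639… = A$129,402.7578…
Total = A$738,330.72 + A$140,282.8368 + A$129,402.7578… = A$1,008,016.31

A$1,008,016.31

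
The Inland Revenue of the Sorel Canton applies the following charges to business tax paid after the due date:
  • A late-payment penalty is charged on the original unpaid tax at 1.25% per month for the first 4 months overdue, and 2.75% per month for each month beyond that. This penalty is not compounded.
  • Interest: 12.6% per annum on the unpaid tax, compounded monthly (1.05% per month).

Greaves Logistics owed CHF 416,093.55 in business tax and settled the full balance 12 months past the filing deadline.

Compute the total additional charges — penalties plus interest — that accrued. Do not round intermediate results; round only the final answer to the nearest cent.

CHF 167,909.27

Penalty, months 1–4: 4 × 1.25% × CHF 416,093.55 = CHF 20,804.68…
Penalty, months 5–12: 8 × 2.75% × CHF 416,093.55 = CHF 91,540.58…
Interest: CHF 416,093.55 × ((1 + 0.0105)^12 − 1) = CHF 416,093.55 × 0.1335373… = CHF 55,564.0078…
Penalties + interest = CHF 112,345.2585 + CHF 55,564.0078… = CHF 167,909.27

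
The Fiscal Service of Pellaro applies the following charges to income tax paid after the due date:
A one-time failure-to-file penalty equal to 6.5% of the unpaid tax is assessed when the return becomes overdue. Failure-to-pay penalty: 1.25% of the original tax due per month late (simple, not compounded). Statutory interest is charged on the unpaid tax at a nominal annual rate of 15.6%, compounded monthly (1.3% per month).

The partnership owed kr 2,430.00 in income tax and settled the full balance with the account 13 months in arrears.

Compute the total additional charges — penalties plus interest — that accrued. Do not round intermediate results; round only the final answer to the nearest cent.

kr 997.10

Failure-to-file penalty: 6.5% × kr 2,430.00 = kr 157.95
Failure-to-pay penalty = 1.25% × kr 2,430.00 × 13 mo = kr 394.88…
Interest: kr 2,430.00 × ((1 + 0.013)^13 − 1) = kr 2,430.00 × 0.1828312… = kr 444.2799…
Penalties + interest = kr 552.8250 + kr 444.2799… = kr 997.10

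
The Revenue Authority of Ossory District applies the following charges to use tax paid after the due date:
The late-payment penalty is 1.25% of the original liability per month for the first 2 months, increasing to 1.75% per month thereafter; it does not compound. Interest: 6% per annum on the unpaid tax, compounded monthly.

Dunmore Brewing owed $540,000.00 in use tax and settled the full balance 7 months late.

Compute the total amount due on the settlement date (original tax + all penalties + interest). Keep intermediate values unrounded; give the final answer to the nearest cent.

$619,935.87

Penalty, months 1–2: 2 × 1.25% × $540,000.00 = $13,500.00
Penalty, months 3–7: 5 × 1.75% × $540,000.00 = $47,250.00
Interest (6%/yr ÷ 12 = 0.5%/month): $540,000.00 × ((1 + 0.005)^7 − 1) = $19,185.8743…
Total = $540,000.00 + $60,750.0000 + $19,185.8743… = $619,935.87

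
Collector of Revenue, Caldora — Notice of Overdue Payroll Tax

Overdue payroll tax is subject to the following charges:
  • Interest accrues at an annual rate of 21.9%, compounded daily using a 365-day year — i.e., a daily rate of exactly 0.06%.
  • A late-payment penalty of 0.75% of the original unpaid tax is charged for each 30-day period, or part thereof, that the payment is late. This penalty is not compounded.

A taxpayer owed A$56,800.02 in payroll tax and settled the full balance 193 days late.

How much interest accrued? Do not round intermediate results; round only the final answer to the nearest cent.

Interest: A$56,800.02 × ((1 + 0.0006)^193 − 1) = A$56,800.02 × 0.12273231… = A$6,971.1975…

A$6,971.20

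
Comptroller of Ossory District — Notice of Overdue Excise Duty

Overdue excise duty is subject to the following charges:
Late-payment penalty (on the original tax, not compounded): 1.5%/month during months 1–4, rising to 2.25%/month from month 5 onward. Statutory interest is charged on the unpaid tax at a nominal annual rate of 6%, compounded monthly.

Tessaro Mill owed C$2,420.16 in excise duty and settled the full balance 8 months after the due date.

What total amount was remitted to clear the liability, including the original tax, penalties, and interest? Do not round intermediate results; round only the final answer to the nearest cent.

C$2,881.70

Penalty, months 1–4: 4 × 1.5% × C$2,420.16 = C$145.21…
Penalty, months 5–8: 4 × 2.25% × C$2,420.16 = C$217.81…
Interest (6%/yr ÷ 12 = 0.5%/month): C$2,420.16 × ((1 + 0.005)^8 − 1) = C$98.5176…
Total = C$2,420.16 + C$363.0240 + C$98.5176… = C$2,881.70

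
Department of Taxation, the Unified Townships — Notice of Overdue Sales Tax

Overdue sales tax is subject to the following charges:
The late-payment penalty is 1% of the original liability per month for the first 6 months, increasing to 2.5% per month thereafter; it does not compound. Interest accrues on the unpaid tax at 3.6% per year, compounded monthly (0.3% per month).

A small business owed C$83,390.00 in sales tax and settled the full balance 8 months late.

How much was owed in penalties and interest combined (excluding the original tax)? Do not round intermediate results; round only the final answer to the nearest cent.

Penalty, months 1–6: 6 × 1% × C$83,390.00 = C$5,003.40
Penalty, months 7–8: 2 × 2.5% × C$83,390.00 = C$4,169.50
Interest: C$83,390.00 × ((1 + 0.003)^8 − 1) = C$83,390.00 × 0.0242535… = C$2,022.5008…
Penalties + interest = C$9,172.9000 + C$2,022.5008… = C$11,195.40

C$11,195.40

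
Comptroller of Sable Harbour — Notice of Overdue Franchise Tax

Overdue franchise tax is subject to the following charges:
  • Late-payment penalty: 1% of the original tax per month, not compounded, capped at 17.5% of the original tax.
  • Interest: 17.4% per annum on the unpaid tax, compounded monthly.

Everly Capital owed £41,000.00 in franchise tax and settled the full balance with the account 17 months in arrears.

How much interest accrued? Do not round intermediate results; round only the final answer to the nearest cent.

Interest (17.4%/yr ÷ 12 = 1.45%/month): £41,000.00 × ((1 + 0.0145)^17 − 1) = £11,368.3306…

£11,368.33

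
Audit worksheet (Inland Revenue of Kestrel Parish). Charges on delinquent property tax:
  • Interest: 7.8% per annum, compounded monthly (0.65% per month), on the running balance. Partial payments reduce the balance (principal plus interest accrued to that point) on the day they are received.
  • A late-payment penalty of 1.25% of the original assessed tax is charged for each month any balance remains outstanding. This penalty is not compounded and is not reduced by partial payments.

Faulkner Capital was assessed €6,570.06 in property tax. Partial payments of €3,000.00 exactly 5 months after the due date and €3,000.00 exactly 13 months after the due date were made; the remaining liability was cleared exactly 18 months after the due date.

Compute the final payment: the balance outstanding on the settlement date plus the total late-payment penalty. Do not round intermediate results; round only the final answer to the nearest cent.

€2,498.60

Balance at month 5: €6,570.0600 × (1 + 0.0065)^5 = €6,786.3809…
After €3,000.00 payment: €6,786.3809… − €3,000.00 = €3,786.3809…
Balance at month 13: €3,786.3809… × (1 + 0.0065)^8 = €3,987.8107…
After €3,000.00 payment: €3,987.8107… − €3,000.00 = €987.8107…
Balance at month 18: €987.8107… × (1 + 0.0065)^5 = €1,020.3346…
Penalty: 18 × 1.25% × €6,570.06 = €1,478.26…
Final settlement = outstanding balance + penalty = €1,020.3346… + €1,478.26… = €2,498.60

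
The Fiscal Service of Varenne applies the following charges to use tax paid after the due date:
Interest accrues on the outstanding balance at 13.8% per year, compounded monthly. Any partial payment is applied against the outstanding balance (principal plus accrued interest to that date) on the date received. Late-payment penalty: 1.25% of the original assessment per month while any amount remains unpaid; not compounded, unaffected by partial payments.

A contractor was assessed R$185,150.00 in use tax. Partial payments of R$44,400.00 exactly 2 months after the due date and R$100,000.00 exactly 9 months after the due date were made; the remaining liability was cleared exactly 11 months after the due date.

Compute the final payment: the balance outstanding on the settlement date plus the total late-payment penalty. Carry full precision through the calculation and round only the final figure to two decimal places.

R$83,898.10

Monthly rate = 13.8% ÷ 12 = 1.15%
Balance at month 2: R$185,150.0000 × (1 + 0.0115)^2 = R$189,432.9361…
After R$44,400.00 payment: R$189,432.9361… − R$44,400.00 = R$145,032.9361…
Balance at month 9: R$145,032.9361… × (1 + 0.0115)^7 = R$157,118.6898…
After R$100,000.00 payment: R$157,118.6898… − R$100,000.00 = R$57,118.6898…
Balance at month 11: R$57,118.6898… × (1 + 0.0115)^2 = R$58,439.9736…
Penalty: 11 × 1.25% × R$185,150.00 = R$25,458.13…
Final settlement = outstanding balance + penalty = R$58,439.9736… + R$25,458.13… = R$83,898.10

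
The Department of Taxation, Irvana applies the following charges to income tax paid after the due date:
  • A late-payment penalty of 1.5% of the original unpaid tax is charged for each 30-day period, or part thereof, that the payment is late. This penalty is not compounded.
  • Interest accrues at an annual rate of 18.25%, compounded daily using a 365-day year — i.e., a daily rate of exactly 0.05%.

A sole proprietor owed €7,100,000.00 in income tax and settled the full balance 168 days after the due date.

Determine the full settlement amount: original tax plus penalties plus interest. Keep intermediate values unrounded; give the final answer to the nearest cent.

Penalty periods: ⌈168/30⌉ = 6; penalty = 6 × 1.5% × €7,100,000.00 = €639,000.00
Interest: €7,100,000.00 × ((1 + 0.0005)^168 − 1) = €7,100,000.00 × 0.08760606… = €622,003.0363…
Total = €7,100,000.00 + €639,000.0000 + €622,003.0363… = €8,361,003.04

€8,361,003.04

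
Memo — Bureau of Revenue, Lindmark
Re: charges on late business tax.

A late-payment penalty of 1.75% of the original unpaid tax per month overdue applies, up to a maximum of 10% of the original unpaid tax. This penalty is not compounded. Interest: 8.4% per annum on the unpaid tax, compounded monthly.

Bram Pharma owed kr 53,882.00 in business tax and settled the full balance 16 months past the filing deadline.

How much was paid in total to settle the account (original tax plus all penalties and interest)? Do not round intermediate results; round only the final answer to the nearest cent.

kr 65,632.40

Penalty (uncapped): 16 × 1.75% × kr 53,882.00 = kr 15,086.96; cap = 10% × kr 53,882.00 = kr 5,388.20 → penalty = kr 5,388.20
Interest (8.4%/yr ÷ 12 = 0.7%/month): kr 53,882.00 × ((1 + 0.007)^16 − 1) = kr 6,362.1993…
Total = kr 53,882.00 + kr 5,388.2000 + kr 6,362.1993… = kr 65,632.40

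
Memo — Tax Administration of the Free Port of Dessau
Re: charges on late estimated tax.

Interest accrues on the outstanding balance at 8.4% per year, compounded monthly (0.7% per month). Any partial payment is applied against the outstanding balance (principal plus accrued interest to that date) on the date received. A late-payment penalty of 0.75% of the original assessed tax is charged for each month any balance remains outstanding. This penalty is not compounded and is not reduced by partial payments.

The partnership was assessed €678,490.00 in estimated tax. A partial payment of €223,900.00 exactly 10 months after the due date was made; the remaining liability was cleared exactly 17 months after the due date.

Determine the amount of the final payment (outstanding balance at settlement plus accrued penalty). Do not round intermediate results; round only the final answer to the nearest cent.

Balance at month 10: €678,490.0000 × (1 + 0.007)^10 = €727,508.6421…
After €223,900.00 payment: €727,508.6421… − €223,900.00 = €503,608.6421…
Balance at month 17: €503,608.6421… × (1 + 0.007)^7 = €528,809.7672…
Penalty: 17 × 0.75% × €678,490.00 = €86,507.48…
Final settlement = outstanding balance + penalty = €528,809.7672… + €86,507.48… = €615,317.24

€615,317.24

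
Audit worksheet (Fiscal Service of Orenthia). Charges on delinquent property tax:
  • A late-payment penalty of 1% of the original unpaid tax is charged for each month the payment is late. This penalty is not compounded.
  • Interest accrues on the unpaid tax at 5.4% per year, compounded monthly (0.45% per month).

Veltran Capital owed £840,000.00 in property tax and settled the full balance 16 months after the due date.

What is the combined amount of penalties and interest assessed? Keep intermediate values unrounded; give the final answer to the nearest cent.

£196,964.70

Late-payment penalty = 1% × £840,000.00 × 16 mo = £134,400.00
Interest: £840,000.00 × ((1 + 0.0045)^16 − 1) = £840,000.00 × 0.0744818… = £62,564.6989…
Penalties + interest = £134,400.0000 + £62,564.6989… = £196,964.70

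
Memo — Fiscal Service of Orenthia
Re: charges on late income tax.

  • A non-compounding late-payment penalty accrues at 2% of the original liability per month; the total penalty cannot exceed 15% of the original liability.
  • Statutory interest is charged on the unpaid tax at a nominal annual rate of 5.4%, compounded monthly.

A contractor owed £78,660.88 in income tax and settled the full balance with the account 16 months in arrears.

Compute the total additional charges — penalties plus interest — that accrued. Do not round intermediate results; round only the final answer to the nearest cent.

Penalty (uncapped): 16 × 2% × £78,660.88 = £25,171.48…; cap = 15% × £78,660.88 = £11,799.13… → penalty = £11,799.13…
Interest (5.4%/yr ÷ 12 = 0.45%/month): £78,660.88 × ((1 + 0.0045)^16 − 1) = £5,858.8027…
Penalties + interest = £11,799.1320 + £5,858.8027… = £17,657.93

£17,657.93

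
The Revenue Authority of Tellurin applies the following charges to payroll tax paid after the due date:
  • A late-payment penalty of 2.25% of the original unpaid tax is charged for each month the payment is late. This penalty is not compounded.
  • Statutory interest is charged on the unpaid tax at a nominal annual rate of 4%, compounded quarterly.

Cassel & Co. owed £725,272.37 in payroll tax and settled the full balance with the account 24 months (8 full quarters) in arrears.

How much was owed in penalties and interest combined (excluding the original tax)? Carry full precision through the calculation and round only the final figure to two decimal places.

Late-payment penalty = 2.25% × £725,272.37 × 24 mo = £391,647.08…
Interest (4%/yr ÷ 4 = 1%/quarter): £725,272.37 × ((1 + 0.01)^8 − 1) = £60,093.6793…
Penalties + interest = £391,647.0798 + £60,093.6793… = £451,740.76

£451,740.76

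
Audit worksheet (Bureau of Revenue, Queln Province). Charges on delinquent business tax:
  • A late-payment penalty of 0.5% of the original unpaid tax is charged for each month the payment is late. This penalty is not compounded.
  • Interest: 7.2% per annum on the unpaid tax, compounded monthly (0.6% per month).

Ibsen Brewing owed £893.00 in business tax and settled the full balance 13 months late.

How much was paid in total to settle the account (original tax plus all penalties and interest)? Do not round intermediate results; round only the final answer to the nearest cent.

Late-payment penalty = 0.5% × £893.00 × 13 mo = £58.05…
Interest: £893.00 × ((1 + 0.006)^13 − 1) = £893.00 × 0.0808707… = £72.2175…
Total = £893.00 + £58.0450 + £72.2175… = £1,023.26

£1,023.26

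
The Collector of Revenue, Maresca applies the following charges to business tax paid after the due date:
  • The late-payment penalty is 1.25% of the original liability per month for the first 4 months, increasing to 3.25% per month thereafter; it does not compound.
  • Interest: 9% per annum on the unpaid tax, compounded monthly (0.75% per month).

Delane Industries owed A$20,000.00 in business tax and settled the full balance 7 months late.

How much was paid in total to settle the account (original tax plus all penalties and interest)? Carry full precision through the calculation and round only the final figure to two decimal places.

A$24,023.92

Penalty, months 1–4: 4 × 1.25% × A$20,000.00 = A$1,000.00
Penalty, months 5–7: 3 × 3.25% × A$20,000.00 = A$1,950.00
Interest: A$20,000.00 × ((1 + 0.0075)^7 − 1) = A$20,000.00 × 0.0536961… = A$1,073.9225…
Total = A$20,000.00 + A$2,950.0000 + A$1,073.9225… = A$24,023.92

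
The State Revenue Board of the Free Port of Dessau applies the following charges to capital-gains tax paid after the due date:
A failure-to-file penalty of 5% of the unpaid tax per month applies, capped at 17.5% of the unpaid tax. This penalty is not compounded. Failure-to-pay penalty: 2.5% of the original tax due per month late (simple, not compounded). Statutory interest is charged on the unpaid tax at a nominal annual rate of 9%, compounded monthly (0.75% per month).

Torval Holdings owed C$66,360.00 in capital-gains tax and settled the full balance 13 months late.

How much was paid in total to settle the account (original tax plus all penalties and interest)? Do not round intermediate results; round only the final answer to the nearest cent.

C$106,309.41

Failure-to-file: 13 × 5% × C$66,360.00 = C$43,134.00, capped at 17.5% × C$66,360.00 = C$11,613.00
Failure-to-pay penalty: 13 × 2.5% × C$66,360.00 = C$21,567.00
Interest: C$66,360.00 × ((1 + 0.0075)^13 − 1) = C$66,360.00 × 0.1020104… = C$6,769.4134…
Total = C$66,360.00 + C$33,180.0000 + C$6,769.4134… = C$106,309.41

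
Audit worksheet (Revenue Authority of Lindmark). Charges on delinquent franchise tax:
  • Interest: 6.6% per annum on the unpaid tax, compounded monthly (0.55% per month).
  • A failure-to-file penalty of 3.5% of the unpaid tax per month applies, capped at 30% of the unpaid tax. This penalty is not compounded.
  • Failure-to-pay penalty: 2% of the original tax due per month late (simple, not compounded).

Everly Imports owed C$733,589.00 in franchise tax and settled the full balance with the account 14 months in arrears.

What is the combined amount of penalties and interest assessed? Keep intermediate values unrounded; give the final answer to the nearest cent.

Failure-to-file: 14 × 3.5% × C$733,589.00 = C$359,458.61, capped at 30% × C$733,589.00 = C$220,076.70
Failure-to-pay penalty: 14 × 2% × C$733,589.00 = C$205,404.92
Interest: C$733,589.00 × ((1 + 0.0055)^14 − 1) = C$733,589.00 × 0.0798142… = C$58,550.8460…
Penalties + interest = C$425,481.6200 + C$58,550.8460… = C$484,032.47

C$484,032.47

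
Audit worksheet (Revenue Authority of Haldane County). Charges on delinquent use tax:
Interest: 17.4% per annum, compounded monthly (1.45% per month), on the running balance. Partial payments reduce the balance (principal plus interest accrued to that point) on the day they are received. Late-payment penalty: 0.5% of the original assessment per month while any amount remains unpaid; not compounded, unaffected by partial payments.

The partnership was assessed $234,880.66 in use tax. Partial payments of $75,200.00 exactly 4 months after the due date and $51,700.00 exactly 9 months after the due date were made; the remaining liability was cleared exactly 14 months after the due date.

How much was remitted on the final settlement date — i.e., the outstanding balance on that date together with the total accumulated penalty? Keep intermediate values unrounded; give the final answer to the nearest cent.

Balance at month 4: $234,880.6600 × (1 + 0.0145)^4 = $248,802.9149…
After $75,200.00 payment: $248,802.9149… − $75,200.00 = $173,602.9149…
Balance at month 9: $173,602.9149… × (1 + 0.0145)^5 = $186,559.4573…
After $51,700.00 payment: $186,559.4573… − $51,700.00 = $134,859.4573…
Balance at month 14: $134,859.4573… × (1 + 0.0145)^5 = $144,924.4512…
Penalty: 14 × 0.5% × $234,880.66 = $16,441.65…
Final settlement = outstanding balance + penalty = $144,924.4512… + $16,441.65… = $161,366.10

$161,366.10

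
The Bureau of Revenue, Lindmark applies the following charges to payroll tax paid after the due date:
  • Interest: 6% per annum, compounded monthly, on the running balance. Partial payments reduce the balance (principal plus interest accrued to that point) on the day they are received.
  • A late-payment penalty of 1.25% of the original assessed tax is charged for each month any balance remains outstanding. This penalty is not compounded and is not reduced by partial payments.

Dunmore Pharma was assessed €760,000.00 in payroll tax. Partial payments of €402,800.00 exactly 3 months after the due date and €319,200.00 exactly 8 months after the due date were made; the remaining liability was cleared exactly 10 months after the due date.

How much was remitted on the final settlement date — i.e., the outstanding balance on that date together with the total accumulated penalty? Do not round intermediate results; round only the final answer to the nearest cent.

Monthly rate = 6% ÷ 12 = 0.5%
Balance at month 3: €760,000.0000 × (1 + 0.005)^3 = €771,457.0950
After €402,800.00 payment: €771,457.0950 − €402,800.00 = €368,657.0950
Balance at month 8: €368,657.0950 × (1 + 0.005)^5 = €377,966.1486…
After €319,200.00 payment: €377,966.1486… − €319,200.00 = €58,766.1486…
Balance at month 10: €58,766.1486… × (1 + 0.005)^2 = €59,355.2793…
Penalty: 10 × 1.25% × €760,000.00 = €95,000.00
Final settlement = outstanding balance + penalty = €59,355.2793… + €95,000.00 = €154,355.28

€154,355.28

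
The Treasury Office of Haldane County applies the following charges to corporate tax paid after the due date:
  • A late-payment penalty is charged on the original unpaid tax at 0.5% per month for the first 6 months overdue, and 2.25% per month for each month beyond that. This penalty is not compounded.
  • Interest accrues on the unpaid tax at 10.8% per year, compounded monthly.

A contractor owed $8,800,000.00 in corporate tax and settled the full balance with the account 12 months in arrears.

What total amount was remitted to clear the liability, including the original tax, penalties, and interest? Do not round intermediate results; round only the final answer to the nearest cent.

Penalty, months 1–6: 6 × 0.5% × $8,800,000.00 = $264,000.00
Penalty, months 7–12: 6 × 2.25% × $8,800,000.00 = $1,188,000.00
Interest (10.8%/yr ÷ 12 = 0.9%/month): $8,800,000.00 × ((1 + 0.009)^12 − 1) = $998,885.1396…
Total = $8,800,000.00 + $1,452,000.0000 + $998,885.1396… = $11,250,885.14

$11,250,885.14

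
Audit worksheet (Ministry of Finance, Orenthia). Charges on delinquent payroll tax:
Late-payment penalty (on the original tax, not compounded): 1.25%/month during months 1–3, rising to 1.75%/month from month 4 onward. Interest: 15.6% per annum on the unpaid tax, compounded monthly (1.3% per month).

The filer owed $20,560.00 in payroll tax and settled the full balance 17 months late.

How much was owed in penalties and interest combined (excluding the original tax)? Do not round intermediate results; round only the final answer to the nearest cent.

$10,856.67

Penalty, months 1–3: 3 × 1.25% × $20,560.00 = $771.00
Penalty, months 4–17: 14 × 1.75% × $20,560.00 = $5,037.20
Interest: $20,560.00 × ((1 + 0.013)^17 − 1) = $20,560.00 × 0.2455483… = $5,048.4729…
Penalties + interest = $5,808.2000 + $5,048.4729… = $10,856.67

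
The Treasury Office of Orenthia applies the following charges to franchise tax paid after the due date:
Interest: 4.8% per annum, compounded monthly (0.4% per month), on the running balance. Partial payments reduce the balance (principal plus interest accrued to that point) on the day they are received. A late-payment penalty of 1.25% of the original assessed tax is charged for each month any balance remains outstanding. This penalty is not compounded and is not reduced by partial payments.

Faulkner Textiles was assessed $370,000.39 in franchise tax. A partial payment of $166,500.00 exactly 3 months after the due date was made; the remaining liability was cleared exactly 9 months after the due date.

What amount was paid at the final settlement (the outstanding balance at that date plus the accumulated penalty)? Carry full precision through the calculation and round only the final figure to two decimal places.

$254,624.40

Balance at month 3: $370,000.3900 × (1 + 0.004)^3 = $374,458.1784…
After $166,500.00 payment: $374,458.1784… − $166,500.00 = $207,958.1784…
Balance at month 9: $207,958.1784… × (1 + 0.004)^6 = $212,999.3516…
Penalty: 9 × 1.25% × $370,000.39 = $41,625.04…
Final settlement = outstanding balance + penalty = $212,999.3516… + $41,625.04… = $254,624.40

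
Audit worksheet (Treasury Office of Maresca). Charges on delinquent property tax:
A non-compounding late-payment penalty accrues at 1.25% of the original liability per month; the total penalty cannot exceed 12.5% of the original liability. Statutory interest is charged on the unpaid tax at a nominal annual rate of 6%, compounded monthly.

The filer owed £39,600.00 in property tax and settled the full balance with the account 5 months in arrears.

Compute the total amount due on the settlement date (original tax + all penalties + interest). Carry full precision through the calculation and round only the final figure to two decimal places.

£43,074.95

Penalty: 5 × 1.25% × £39,600.00 = £2,475.00 (below the 12.5% cap of £4,950.00)
Interest (6%/yr ÷ 12 = 0.5%/month): £39,600.00 × ((1 + 0.005)^5 − 1) = £999.9496…
Total = £39,600.00 + £2,475.0000 + £999.9496… = £43,074.95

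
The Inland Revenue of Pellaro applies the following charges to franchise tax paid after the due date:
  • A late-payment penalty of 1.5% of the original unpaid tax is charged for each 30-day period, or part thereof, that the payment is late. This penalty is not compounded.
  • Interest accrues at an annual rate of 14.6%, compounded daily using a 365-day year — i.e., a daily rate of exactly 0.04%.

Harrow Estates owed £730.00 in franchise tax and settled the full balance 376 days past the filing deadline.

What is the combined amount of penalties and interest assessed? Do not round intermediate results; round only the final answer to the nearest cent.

Penalty periods: ⌈376/30⌉ = 13; penalty = 13 × 1.5% × £730.00 = £142.35
Interest: £730.00 × ((1 + 0.0004)^376 − 1) = £730.00 × 0.16226412… = £118.4528…
Penalties + interest = £142.3500 + £118.4528… = £260.80

£260.80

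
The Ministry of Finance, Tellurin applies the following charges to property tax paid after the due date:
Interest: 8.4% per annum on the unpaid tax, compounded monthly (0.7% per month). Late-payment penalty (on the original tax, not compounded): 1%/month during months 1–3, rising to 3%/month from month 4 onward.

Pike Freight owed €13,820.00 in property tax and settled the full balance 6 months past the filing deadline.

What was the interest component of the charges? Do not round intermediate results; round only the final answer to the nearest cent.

€590.69

Interest: €13,820.00 × ((1 + 0.007)^6 − 1) = €13,820.00 × 0.0427419… = €590.6930…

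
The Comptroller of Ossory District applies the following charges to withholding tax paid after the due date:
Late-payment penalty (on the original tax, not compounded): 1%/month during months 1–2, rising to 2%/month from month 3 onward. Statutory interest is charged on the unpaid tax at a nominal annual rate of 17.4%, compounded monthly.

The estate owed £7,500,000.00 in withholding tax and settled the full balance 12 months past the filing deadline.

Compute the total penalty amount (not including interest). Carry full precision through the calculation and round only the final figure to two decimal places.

Penalty, months 1–2: 2 × 1% × £7,500,000.00 = £150,000.00
Penalty, months 3–12: 10 × 2% × £7,500,000.00 = £1,500,000.00
Total penalty = £150,000.00 + £1,500,000.00 = £1,650,000.00

£1,650,000.00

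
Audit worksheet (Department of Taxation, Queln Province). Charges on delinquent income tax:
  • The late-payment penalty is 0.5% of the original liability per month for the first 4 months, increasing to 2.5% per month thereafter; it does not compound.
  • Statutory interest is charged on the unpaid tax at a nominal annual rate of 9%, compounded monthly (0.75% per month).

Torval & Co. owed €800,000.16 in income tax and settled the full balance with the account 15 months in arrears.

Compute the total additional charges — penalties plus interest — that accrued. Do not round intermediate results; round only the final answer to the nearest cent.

Penalty, months 1–4: 4 × 0.5% × €800,000.16 = €16,000.00…
Penalty, months 5–15: 11 × 2.5% × €800,000.16 = €220,000.04…
Interest: €800,000.16 × ((1 + 0.0075)^15 − 1) = €800,000.16 × 0.1186026… = €94,882.0944…
Penalties + interest = €236,000.0472 + €94,882.0944… = €330,882.14

€330,882.14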